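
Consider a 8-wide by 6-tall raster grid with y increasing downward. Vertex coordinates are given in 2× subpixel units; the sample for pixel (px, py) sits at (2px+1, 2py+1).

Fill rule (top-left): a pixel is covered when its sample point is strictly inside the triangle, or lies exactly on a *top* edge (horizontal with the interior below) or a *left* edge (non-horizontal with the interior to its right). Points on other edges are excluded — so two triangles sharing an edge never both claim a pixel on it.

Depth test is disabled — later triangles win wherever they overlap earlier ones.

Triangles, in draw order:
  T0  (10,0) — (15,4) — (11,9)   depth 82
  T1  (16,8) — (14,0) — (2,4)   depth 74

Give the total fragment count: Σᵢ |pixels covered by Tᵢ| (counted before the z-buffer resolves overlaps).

T0:
  2·area = 41
  edge (10, 0)→(15, 4): d=(5,4) right/bottom  bias=-1
  edge (15, 4)→(11, 9): d=(-4,5) right/bottom  bias=-1
  edge (11, 9)→(10, 0): d=(-1,-9) top-left  bias=+0
    (5,0)@(11, 1): e=[1,32,8] → █
    (6,0)@(13, 1): e=[-7,22,26] → ·
    (5,1)@(11, 3): e=[11,24,6] → █
    (6,1)@(13, 3): e=[3,14,24] → █
    (7,1)@(15, 3): e=[-5,4,42] → ·
    (5,2)@(11, 5): e=[21,16,4] → █
    (7,2)@(15, 5): e=[5,-4,40] → ·
    (5,3)@(11, 7): e=[31,8,2] → █
    (6,3)@(13, 7): e=[23,-2,20] → ·
    (5,4)@(11, 9): e=[41,0,0] → ·  [on edge]
  covered (6 px):
    · · · · · █ · ·
    · · · · · █ █ ·
    · · · · · █ █ ·
    · · · · · █ · ·
    · · · · · · · ·
    · · · · · · · ·
T1:
  2·area = 104  (B↔C swapped to make it positive)
  edge (16, 8)→(2, 4): d=(-14,-4) top-left  bias=+0
  edge (2, 4)→(14, 0): d=(12,-4) top-left  bias=+0
  edge (14, 0)→(16, 8): d=(2,8) right/bottom  bias=-1
    (5,0)@(11, 1): e=[78,0,26] → █  [on edge]
    (6,0)@(13, 1): e=[86,8,10] → █
    (7,0)@(15, 1): e=[94,16,-6] → ·
    (2,1)@(5, 3): e=[26,0,78] → █  [on edge]
    (3,1)@(7, 3): e=[34,8,62] → █
    (4,1)@(9, 3): e=[42,16,46] → █
    (7,1)@(15, 3): e=[66,40,-2] → ·
    (2,2)@(5, 5): e=[-2,24,82] → ·
    (3,2)@(7, 5): e=[6,32,66] → █
    (7,2)@(15, 5): e=[38,64,2] → █
    (3,3)@(7, 7): e=[-22,56,70] → ·
    (4,3)@(9, 7): e=[-14,64,54] → ·
  covered (14 px):
    · · · · · █ █ ·
    · · █ █ █ █ █ ·
    · · · █ █ █ █ █
    · · · · · · █ █
    · · · · · · · ·
    · · · · · · · ·

Answer: 20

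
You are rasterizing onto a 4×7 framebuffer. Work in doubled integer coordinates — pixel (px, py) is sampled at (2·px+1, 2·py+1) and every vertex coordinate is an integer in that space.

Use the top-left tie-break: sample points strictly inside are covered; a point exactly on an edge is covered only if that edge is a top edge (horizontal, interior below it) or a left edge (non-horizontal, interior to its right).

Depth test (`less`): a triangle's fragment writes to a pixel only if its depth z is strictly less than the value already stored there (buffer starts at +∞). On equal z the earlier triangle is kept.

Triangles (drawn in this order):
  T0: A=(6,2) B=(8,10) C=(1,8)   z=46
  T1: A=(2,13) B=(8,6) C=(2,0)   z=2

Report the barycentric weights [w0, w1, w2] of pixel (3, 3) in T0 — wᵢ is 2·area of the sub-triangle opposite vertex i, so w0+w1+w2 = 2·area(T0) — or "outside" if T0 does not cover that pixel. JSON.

T0:
  2·area = 52
  edge (6, 2)→(8, 10): d=(2,8) right/bottom  bias=-1
  edge (8, 10)→(1, 8): d=(-7,-2) top-left  bias=+0
  edge (1, 8)→(6, 2): d=(5,-6) top-left  bias=+0
    (2,2)@(5, 5): e=[14,29,9] → █
    (3,2)@(7, 5): e=[-2,33,21] → ·
    (1,3)@(3, 7): e=[34,11,7] → █
    (3,3)@(7, 7): e=[2,19,31] → █
    (1,4)@(3, 9): e=[38,-3,17] → ·
    (2,4)@(5, 9): e=[22,1,29] → █
    (2,5)@(5, 11): e=[26,-13,39] → ·
    (3,5)@(7, 11): e=[10,-9,51] → ·
  covered (6 px):
    · · · ·
    · · · ·
    · · █ ·
    · █ █ █
    · · █ █
    · · · ·
    · · · ·
T1:
  2·area = 78  (B↔C swapped to make it positive)
  edge (2, 13)→(2, 0): d=(0,-13) top-left  bias=+0
  edge (2, 0)→(8, 6): d=(6,6) right/bottom  bias=-1
  edge (8, 6)→(2, 13): d=(-6,7) right/bottom  bias=-1
    (1,0)@(3, 1): e=[13,0,65] → ·  [on edge]
    (1,1)@(3, 3): e=[13,12,53] → █
    (2,1)@(5, 3): e=[39,0,39] → ·  [on edge]
    (1,2)@(3, 5): e=[13,24,41] → █
    (2,2)@(5, 5): e=[39,12,27] → █
    (3,2)@(7, 5): e=[65,0,13] → ·  [on edge]
    (1,3)@(3, 7): e=[13,36,29] → █
    (3,3)@(7, 7): e=[65,12,1] → █
    (1,4)@(3, 9): e=[13,48,17] → █
    (3,4)@(7, 9): e=[65,24,-11] → ·
    (1,5)@(3, 11): e=[13,60,5] → █
    (2,5)@(5, 11): e=[39,48,-9] → ·
  covered (9 px):
    · · · ·
    · █ · ·
    · █ █ ·
    · █ █ █
    · █ █ ·
    · █ · ·
    · · · ·

Answer: [19,31,2]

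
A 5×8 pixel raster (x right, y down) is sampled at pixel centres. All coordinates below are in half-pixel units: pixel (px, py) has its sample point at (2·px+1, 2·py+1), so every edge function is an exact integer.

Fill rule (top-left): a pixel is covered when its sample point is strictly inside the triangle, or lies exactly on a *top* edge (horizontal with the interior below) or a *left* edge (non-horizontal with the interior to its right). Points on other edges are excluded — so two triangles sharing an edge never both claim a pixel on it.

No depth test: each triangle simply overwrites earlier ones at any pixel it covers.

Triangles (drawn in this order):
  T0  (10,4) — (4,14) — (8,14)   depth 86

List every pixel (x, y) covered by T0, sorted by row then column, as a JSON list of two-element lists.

T0:
  2·area = 40  (B↔C swapped to make it positive)
  edge (10, 4)→(8, 14): d=(-2,10) right/bottom  bias=-1
  edge (8, 14)→(4, 14): d=(-4,0) right/bottom  bias=-1
  edge (4, 14)→(10, 4): d=(6,-10) top-left  bias=+0
    (4,3)@(9, 7): e=[4,28,8] → █
    (3,4)@(7, 9): e=[20,20,0] → █  [on edge]
    (4,4)@(9, 9): e=[0,20,20] → ·  [on edge]
    (3,5)@(7, 11): e=[16,12,12] → █
    (4,5)@(9, 11): e=[-4,12,32] → ·
    (2,6)@(5, 13): e=[32,4,4] → █
    (4,6)@(9, 13): e=[-8,4,44] → ·
    (2,7)@(5, 15): e=[28,-4,16] → ·
    (3,7)@(7, 15): e=[8,-4,36] → ·
  covered (5 px):
    · · · · ·
    · · · · ·
    · · · · ·
    · · · · █
    · · · █ ·
    · · · █ ·
    · · █ █ ·
    · · · · ·

Result: [[4,3],[3,4],[3,5],[2,6],[3,6]]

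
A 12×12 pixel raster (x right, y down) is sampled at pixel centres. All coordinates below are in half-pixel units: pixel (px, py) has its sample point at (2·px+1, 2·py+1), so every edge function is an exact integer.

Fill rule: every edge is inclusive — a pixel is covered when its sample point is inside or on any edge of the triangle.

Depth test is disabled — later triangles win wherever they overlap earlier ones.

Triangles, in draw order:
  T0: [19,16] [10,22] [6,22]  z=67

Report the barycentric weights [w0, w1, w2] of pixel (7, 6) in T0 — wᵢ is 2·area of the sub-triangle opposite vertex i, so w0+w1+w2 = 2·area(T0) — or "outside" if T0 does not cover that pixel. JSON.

T0:
  2·area = 24
  edge (19, 16)→(10, 22): d=(-9,6) inclusive
  edge (10, 22)→(6, 22): d=(-4,0) inclusive
  edge (6, 22)→(19, 16): d=(13,-6) inclusive
    (8,8)@(17, 17): e=[3,20,1] → X
    (9,8)@(19, 17): e=[-9,20,13] → .
    (6,9)@(13, 19): e=[9,12,3] → X
    (7,9)@(15, 19): e=[-3,12,15] → .
    (8,9)@(17, 19): e=[-15,12,27] → .
    (4,10)@(9, 21): e=[15,4,5] → X
    (5,10)@(11, 21): e=[3,4,17] → X
    (6,10)@(13, 21): e=[-9,4,29] → .
    (4,11)@(9, 23): e=[-3,-4,31] → .
    (5,11)@(11, 23): e=[-15,-4,43] → .
  covered (4 px):
    . . . . . . . . . . . .
    . . . . . . . . . . . .
    . . . . . . . . . . . .
    . . . . . . . . . . . .
    . . . . . . . . . . . .
    . . . . . . . . . . . .
    . . . . . . . . . . . .
    . . . . . . . . . . . .
    . . . . . . . . X . . .
    . . . . . . X . . . . .
    . . . . X X . . . . . .
    . . . . . . . . . . . .

Final: "outside"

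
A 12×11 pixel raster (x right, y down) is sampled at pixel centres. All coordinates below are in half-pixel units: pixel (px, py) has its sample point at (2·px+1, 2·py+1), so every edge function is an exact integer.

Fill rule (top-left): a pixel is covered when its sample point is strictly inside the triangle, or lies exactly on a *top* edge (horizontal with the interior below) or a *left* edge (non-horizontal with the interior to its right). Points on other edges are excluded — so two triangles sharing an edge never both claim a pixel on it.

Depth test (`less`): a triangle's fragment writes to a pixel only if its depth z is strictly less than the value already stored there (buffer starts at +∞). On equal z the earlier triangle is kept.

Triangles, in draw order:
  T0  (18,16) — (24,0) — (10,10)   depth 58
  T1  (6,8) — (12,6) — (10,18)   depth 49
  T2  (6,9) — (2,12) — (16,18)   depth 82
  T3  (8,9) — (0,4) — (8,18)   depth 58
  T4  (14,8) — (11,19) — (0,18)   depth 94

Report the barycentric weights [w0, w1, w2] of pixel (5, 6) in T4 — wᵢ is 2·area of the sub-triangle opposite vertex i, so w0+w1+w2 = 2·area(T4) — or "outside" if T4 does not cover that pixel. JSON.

T0:
  2·area = 164  (B↔C swapped to make it positive)
  edge (18, 16)→(10, 10): d=(-8,-6) top-left  bias=+0
  edge (10, 10)→(24, 0): d=(14,-10) top-left  bias=+0
  edge (24, 0)→(18, 16): d=(-6,16) right/bottom  bias=-1
    (11,0)@(23, 1): e=[150,4,10] → X
    (10,1)@(21, 3): e=[122,12,30] → X
    (11,1)@(23, 3): e=[134,32,-2] → .
    (8,2)@(17, 5): e=[82,0,82] → X  [on edge]
    (9,2)@(19, 5): e=[94,20,50] → X
    (11,2)@(23, 5): e=[118,60,-14] → .
    (7,3)@(15, 7): e=[54,8,102] → X
    (11,3)@(23, 7): e=[102,88,-26] → .
    (6,4)@(13, 9): e=[26,16,122] → X
    (10,4)@(21, 9): e=[74,96,-6] → .
    (6,5)@(13, 11): e=[10,44,110] → X
    (10,5)@(21, 11): e=[58,124,-18] → .
    (1,7)@(3, 15): e=[-82,0,246] → .  [on edge]
  covered (21 px):
    . . . . . . . . . . . X
    . . . . . . . . . . X .
    . . . . . . . . X X X .
    . . . . . . . X X X X .
    . . . . . . X X X X . .
    . . . . . . X X X X . .
    . . . . . . . X X X . .
    . . . . . . . . X . . .
    . . . . . . . . . . . .
    . . . . . . . . . . . .
    . . . . . . . . . . . .
T1:
  2·area = 68
  edge (6, 8)→(12, 6): d=(6,-2) top-left  bias=+0
  edge (12, 6)→(10, 18): d=(-2,12) right/bottom  bias=-1
  edge (10, 18)→(6, 8): d=(-4,-10) top-left  bias=+0
    (10,1)@(21, 3): e=[0,-102,170] → .  [on edge]
    (7,2)@(15, 5): e=[0,-34,102] → .  [on edge]
    (4,3)@(9, 7): e=[0,34,34] → X  [on edge]
    (5,3)@(11, 7): e=[4,10,54] → X
    (6,3)@(13, 7): e=[8,-14,74] → .
    (1,4)@(3, 9): e=[0,102,-34] → .  [on edge]
    (3,4)@(7, 9): e=[8,54,6] → X
    (6,4)@(13, 9): e=[20,-18,66] → .
    (3,5)@(7, 11): e=[20,50,-2] → .
    (4,5)@(9, 11): e=[24,26,18] → X
    (6,5)@(13, 11): e=[32,-22,58] → .
    (4,6)@(9, 13): e=[36,22,10] → X
  covered (9 px):
    . . . . . . . . . . . .
    . . . . . . . . . . . .
    . . . . . . . . . . . .
    . . . . X X . . . . . .
    . . . X X X . . . . . .
    . . . . X X . . . . . .
    . . . . X . . . . . . .
    . . . . X . . . . . . .
    . . . . . . . . . . . .
    . . . . . . . . . . . .
    . . . . . . . . . . . .
T2:
  2·area = 66  (B↔C swapped to make it positive)
  edge (6, 9)→(16, 18): d=(10,9) right/bottom  bias=-1
  edge (16, 18)→(2, 12): d=(-14,-6) top-left  bias=+0
  edge (2, 12)→(6, 9): d=(4,-3) top-left  bias=+0
    (2,5)@(5, 11): e=[29,32,5] → X
    (3,5)@(7, 11): e=[11,44,11] → X
    (4,5)@(9, 11): e=[-7,56,17] → .
    (2,6)@(5, 13): e=[49,4,13] → X
    (4,6)@(9, 13): e=[13,28,25] → X
    (5,6)@(11, 13): e=[-5,40,31] → .
    (2,7)@(5, 15): e=[69,-24,21] → .
    (3,7)@(7, 15): e=[51,-12,27] → .
    (4,7)@(9, 15): e=[33,0,33] → X  [on edge]
    (5,7)@(11, 15): e=[15,12,39] → X
    (6,7)@(13, 15): e=[-3,24,45] → .
    (4,8)@(9, 17): e=[53,-28,41] → .
    (11,10)@(23, 21): e=[-33,0,99] → .  [on edge]
  covered (7 px):
    . . . . . . . . . . . .
    . . . . . . . . . . . .
    . . . . . . . . . . . .
    . . . . . . . . . . . .
    . . . . . . . . . . . .
    . . X X . . . . . . . .
    . . X X X . . . . . . .
    . . . . X X . . . . . .
    . . . . . . . . . . . .
    . . . . . . . . . . . .
    . . . . . . . . . . . .
T3:
  2·area = 72  (B↔C swapped to make it positive)
  edge (8, 9)→(8, 18): d=(0,9) right/bottom  bias=-1
  edge (8, 18)→(0, 4): d=(-8,-14) top-left  bias=+0
  edge (0, 4)→(8, 9): d=(8,5) right/bottom  bias=-1
    (0,2)@(1, 5): e=[63,6,3] → X
    (1,2)@(3, 5): e=[45,34,-7] → .
    (0,3)@(1, 7): e=[63,-10,19] → .
    (1,3)@(3, 7): e=[45,18,9] → X
    (2,3)@(5, 7): e=[27,46,-1] → .
    (1,4)@(3, 9): e=[45,2,25] → X
    (2,4)@(5, 9): e=[27,30,15] → X
    (3,4)@(7, 9): e=[9,58,5] → X
    (4,4)@(9, 9): e=[-9,86,-5] → .
    (1,5)@(3, 11): e=[45,-14,41] → .
    (2,5)@(5, 11): e=[27,14,31] → X
    (4,5)@(9, 11): e=[-9,70,11] → .
  covered (9 px):
    . . . . . . . . . . . .
    . . . . . . . . . . . .
    X . . . . . . . . . . .
    . X . . . . . . . . . .
    . X X X . . . . . . . .
    . . X X . . . . . . . .
    . . . X . . . . . . . .
    . . . X . . . . . . . .
    . . . . . . . . . . . .
    . . . . . . . . . . . .
    . . . . . . . . . . . .
T4:
  2·area = 124
  edge (14, 8)→(11, 19): d=(-3,11) right/bottom  bias=-1
  edge (11, 19)→(0, 18): d=(-11,-1) top-left  bias=+0
  edge (0, 18)→(14, 8): d=(14,-10) top-left  bias=+0
    (10,1)@(21, 3): e=[-62,186,0] → .  [on edge]
    (6,4)@(13, 9): e=[8,112,4] → X
    (7,4)@(15, 9): e=[-14,114,24] → .
    (5,5)@(11, 11): e=[24,88,12] → X
    (7,5)@(15, 11): e=[-20,92,52] → .
    (3,6)@(7, 13): e=[62,62,0] → X  [on edge]
    (4,6)@(9, 13): e=[40,64,20] → X
    (6,6)@(13, 13): e=[-4,68,60] → .
    (2,7)@(5, 15): e=[78,38,8] → X
    (6,7)@(13, 15): e=[-10,46,88] → .
    (1,8)@(3, 17): e=[94,14,16] → X
    (6,8)@(13, 17): e=[-16,24,116] → .
    (5,9)@(11, 19): e=[0,0,124] → .  [on edge]
  covered (15 px):
    . . . . . . . . . . . .
    . . . . . . . . . . . .
    . . . . . . . . . . . .
    . . . . . . . . . . . .
    . . . . . . X . . . . .
    . . . . . X X . . . . .
    . . . X X X . . . . . .
    . . X X X X . . . . . .
    . X X X X X . . . . . .
    . . . . . . . . . . . .
    . . . . . . . . . . . .

Result: [66,40,18]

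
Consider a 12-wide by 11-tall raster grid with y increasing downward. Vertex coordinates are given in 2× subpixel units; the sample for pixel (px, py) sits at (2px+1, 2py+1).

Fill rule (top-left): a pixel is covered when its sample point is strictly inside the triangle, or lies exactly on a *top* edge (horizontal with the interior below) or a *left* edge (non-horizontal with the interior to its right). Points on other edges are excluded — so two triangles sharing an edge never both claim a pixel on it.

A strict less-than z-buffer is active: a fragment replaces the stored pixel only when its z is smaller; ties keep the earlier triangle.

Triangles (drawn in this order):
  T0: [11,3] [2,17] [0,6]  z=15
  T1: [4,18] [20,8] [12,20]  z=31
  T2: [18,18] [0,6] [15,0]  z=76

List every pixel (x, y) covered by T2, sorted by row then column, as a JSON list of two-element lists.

T0:
  2·area = 127
  edge (11, 3)→(2, 17): d=(-9,14) right/bottom  bias=-1
  edge (2, 17)→(0, 6): d=(-2,-11) top-left  bias=+0
  edge (0, 6)→(11, 3): d=(11,-3) top-left  bias=+0
    (5,1)@(11, 3): e=[0,127,0] → .  [on edge]
    (2,2)@(5, 5): e=[66,57,4] → X
    (3,2)@(7, 5): e=[38,79,10] → X
    (4,2)@(9, 5): e=[10,101,16] → X
    (5,2)@(11, 5): e=[-18,123,22] → .
    (0,3)@(1, 7): e=[104,9,14] → X
    (1,3)@(3, 7): e=[76,31,20] → X
    (4,3)@(9, 7): e=[-8,97,38] → .
    (0,4)@(1, 9): e=[86,5,36] → X
    (4,4)@(9, 9): e=[-26,93,60] → .
    (0,5)@(1, 11): e=[68,1,58] → X
    (3,5)@(7, 11): e=[-16,67,76] → .
  covered (16 px):
    . . . . . . . . . . . .
    . . . . . . . . . . . .
    . . X X X . . . . . . .
    X X X X . . . . . . . .
    X X X X . . . . . . . .
    X X X . . . . . . . . .
    . X . . . . . . . . . .
    . X . . . . . . . . . .
    . . . . . . . . . . . .
    . . . . . . . . . . . .
    . . . . . . . . . . . .
T1:
  2·area = 112
  edge (4, 18)→(20, 8): d=(16,-10) top-left  bias=+0
  edge (20, 8)→(12, 20): d=(-8,12) right/bottom  bias=-1
  edge (12, 20)→(4, 18): d=(-8,-2) top-left  bias=+0
    (9,4)@(19, 9): e=[6,4,102] → X
    (10,4)@(21, 9): e=[26,-20,106] → .
    (8,5)@(17, 11): e=[18,12,82] → X
    (9,5)@(19, 11): e=[38,-12,86] → .
    (6,6)@(13, 13): e=[10,44,58] → X
    (7,6)@(15, 13): e=[30,20,62] → X
    (8,6)@(17, 13): e=[50,-4,66] → .
    (4,7)@(9, 15): e=[2,76,34] → X
    (5,7)@(11, 15): e=[22,52,38] → X
    (8,7)@(17, 15): e=[82,-20,50] → .
    (3,8)@(7, 17): e=[14,84,14] → X
    (7,8)@(15, 17): e=[94,-12,30] → .
  covered (14 px):
    . . . . . . . . . . . .
    . . . . . . . . . . . .
    . . . . . . . . . . . .
    . . . . . . . . . . . .
    . . . . . . . . . X . .
    . . . . . . . . X . . .
    . . . . . . X X . . . .
    . . . . X X X X . . . .
    . . . X X X X . . . . .
    . . . . X X . . . . . .
    . . . . . . . . . . . .
T2:
  2·area = 288
  edge (18, 18)→(0, 6): d=(-18,-12) top-left  bias=+0
  edge (0, 6)→(15, 0): d=(15,-6) top-left  bias=+0
  edge (15, 0)→(18, 18): d=(3,18) right/bottom  bias=-1
    (6,0)@(13, 1): e=[246,3,39] → X
    (7,0)@(15, 1): e=[270,15,3] → X
    (8,0)@(17, 1): e=[294,27,-33] → .
    (4,1)@(9, 3): e=[162,9,117] → X
    (5,1)@(11, 3): e=[186,21,81] → X
    (8,1)@(17, 3): e=[258,57,-27] → .
    (1,2)@(3, 5): e=[54,3,231] → X
    (2,2)@(5, 5): e=[78,15,195] → X
    (3,2)@(7, 5): e=[102,27,159] → X
    (8,2)@(17, 5): e=[222,87,-21] → .
    (1,3)@(3, 7): e=[18,33,237] → X
    (8,3)@(17, 7): e=[186,117,-15] → .
  covered (37 px):
    . . . . . . X X . . . .
    . . . . X X X X . . . .
    . X X X X X X X . . . .
    . X X X X X X X . . . .
    . . X X X X X X . . . .
    . . . . X X X X . . . .
    . . . . . X X X X . . .
    . . . . . . . X X . . .
    . . . . . . . . X . . .
    . . . . . . . . . . . .
    . . . . . . . . . . . .

Result: [[6,0],[7,0],[4,1],[5,1],[6,1],[7,1],[1,2],[2,2],[3,2],[4,2],[5,2],[6,2],[7,2],[1,3],[2,3],[3,3],[4,3],[5,3],[6,3],[7,3],[2,4],[3,4],[4,4],[5,4],[6,4],[7,4],[4,5],[5,5],[6,5],[7,5],[5,6],[6,6],[7,6],[8,6],[7,7],[8,7],[8,8]]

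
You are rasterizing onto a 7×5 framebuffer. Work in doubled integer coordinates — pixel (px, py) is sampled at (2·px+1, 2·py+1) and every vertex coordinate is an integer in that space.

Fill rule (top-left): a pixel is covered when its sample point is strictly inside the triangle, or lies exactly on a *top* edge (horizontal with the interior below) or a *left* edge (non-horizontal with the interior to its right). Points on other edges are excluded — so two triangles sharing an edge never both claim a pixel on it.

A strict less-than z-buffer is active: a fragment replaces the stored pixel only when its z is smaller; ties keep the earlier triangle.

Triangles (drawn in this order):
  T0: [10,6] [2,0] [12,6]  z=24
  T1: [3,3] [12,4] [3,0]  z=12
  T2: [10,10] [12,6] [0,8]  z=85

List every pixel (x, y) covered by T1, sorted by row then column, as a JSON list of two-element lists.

T0:
  2·area = 12
  edge (10, 6)→(2, 0): d=(-8,-6) top-left  bias=+0
  edge (2, 0)→(12, 6): d=(10,6) right/bottom  bias=-1
  edge (12, 6)→(10, 6): d=(-2,0) right/bottom  bias=-1
    (3,1)@(7, 3): e=[6,0,6] → ·  [on edge]
    (4,2)@(9, 5): e=[2,8,2] → #
    (5,2)@(11, 5): e=[14,-4,2] → ·
    (4,3)@(9, 7): e=[-14,28,-2] → ·
  covered (1 px):
    · · · · · · ·
    · · · · · · ·
    · · · · # · ·
    · · · · · · ·
    · · · · · · ·
T1:
  2·area = 27  (B↔C swapped to make it positive)
  edge (3, 3)→(3, 0): d=(0,-3) top-left  bias=+0
  edge (3, 0)→(12, 4): d=(9,4) right/bottom  bias=-1
  edge (12, 4)→(3, 3): d=(-9,-1) top-left  bias=+0
    (1,0)@(3, 1): e=[0,9,18] → #  [on edge]
    (2,0)@(5, 1): e=[6,1,20] → #
    (3,0)@(7, 1): e=[12,-7,22] → ·
    (1,1)@(3, 3): e=[0,27,0] → #  [on edge]
    (3,1)@(7, 3): e=[12,11,4] → #
    (4,1)@(9, 3): e=[18,3,6] → #
    (5,1)@(11, 3): e=[24,-5,8] → ·
    (1,2)@(3, 5): e=[0,45,-18] → ·  [on edge]
    (2,2)@(5, 5): e=[6,37,-16] → ·
    (3,2)@(7, 5): e=[12,29,-14] → ·
    (4,2)@(9, 5): e=[18,21,-12] → ·
    (1,3)@(3, 7): e=[0,63,-36] → ·  [on edge]
    (1,4)@(3, 9): e=[0,81,-54] → ·  [on edge]
  covered (6 px):
    · # # · · · ·
    · # # # # · ·
    · · · · · · ·
    · · · · · · ·
    · · · · · · ·
T2:
  2·area = 44  (B↔C swapped to make it positive)
  edge (10, 10)→(0, 8): d=(-10,-2) top-left  bias=+0
  edge (0, 8)→(12, 6): d=(12,-2) top-left  bias=+0
  edge (12, 6)→(10, 10): d=(-2,4) right/bottom  bias=-1
    (3,3)@(7, 7): e=[24,2,18] → #
    (4,3)@(9, 7): e=[28,6,10] → #
    (5,3)@(11, 7): e=[32,10,2] → #
    (6,3)@(13, 7): e=[36,14,-6] → ·
    (2,4)@(5, 9): e=[0,22,22] → #  [on edge]
    (5,4)@(11, 9): e=[12,34,-2] → ·
  covered (6 px):
    · · · · · · ·
    · · · · · · ·
    · · · · · · ·
    · · · # # # ·
    · · # # # · ·

Result: [[1,0],[2,0],[1,1],[2,1],[3,1],[4,1]]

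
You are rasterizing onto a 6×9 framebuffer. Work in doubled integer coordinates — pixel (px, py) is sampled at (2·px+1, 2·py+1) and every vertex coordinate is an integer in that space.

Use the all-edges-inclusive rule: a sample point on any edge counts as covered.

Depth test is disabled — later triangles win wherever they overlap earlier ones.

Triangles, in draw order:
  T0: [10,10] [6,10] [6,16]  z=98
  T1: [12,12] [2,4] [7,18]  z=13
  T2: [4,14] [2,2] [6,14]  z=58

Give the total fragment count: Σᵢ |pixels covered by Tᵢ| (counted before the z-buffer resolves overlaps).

T0:
  2·area = 24  (B↔C swapped to make it positive)
  edge (10, 10)→(6, 16): d=(-4,6) inclusive
  edge (6, 16)→(6, 10): d=(0,-6) inclusive
  edge (6, 10)→(10, 10): d=(4,0) inclusive
    (3,5)@(7, 11): e=[14,6,4] → #
    (4,5)@(9, 11): e=[2,18,4] → #
    (5,5)@(11, 11): e=[-10,30,4] → ·
    (3,6)@(7, 13): e=[6,6,12] → #
    (4,6)@(9, 13): e=[-6,18,12] → ·
    (3,7)@(7, 15): e=[-2,6,20] → ·
  covered (3 px):
    · · · · · ·
    · · · · · ·
    · · · · · ·
    · · · · · ·
    · · · · · ·
    · · · # # ·
    · · · # · ·
    · · · · · ·
    · · · · · ·
T1:
  2·area = 100  (B↔C swapped to make it positive)
  edge (12, 12)→(7, 18): d=(-5,6) inclusive
  edge (7, 18)→(2, 4): d=(-5,-14) inclusive
  edge (2, 4)→(12, 12): d=(10,8) inclusive
    (1,2)@(3, 5): e=[89,9,2] → #
    (2,2)@(5, 5): e=[77,37,-14] → ·
    (1,3)@(3, 7): e=[79,-1,22] → ·
    (2,3)@(5, 7): e=[67,27,6] → #
    (3,3)@(7, 7): e=[55,55,-10] → ·
    (2,4)@(5, 9): e=[57,17,26] → #
    (3,4)@(7, 9): e=[45,45,10] → #
    (4,4)@(9, 9): e=[33,73,-6] → ·
    (2,5)@(5, 11): e=[47,7,46] → #
    (4,5)@(9, 11): e=[23,63,14] → #
    (5,5)@(11, 11): e=[11,91,-2] → ·
    (2,6)@(5, 13): e=[37,-3,66] → ·
  covered (13 px):
    · · · · · ·
    · · · · · ·
    · # · · · ·
    · · # · · ·
    · · # # · ·
    · · # # # ·
    · · · # # #
    · · · # # ·
    · · · # · ·
T2:
  2·area = 24
  edge (4, 14)→(2, 2): d=(-2,-12) inclusive
  edge (2, 2)→(6, 14): d=(4,12) inclusive
  edge (6, 14)→(4, 14): d=(-2,0) inclusive
    (1,2)@(3, 5): e=[6,0,18] → #  [on edge]
    (2,2)@(5, 5): e=[30,-24,18] → ·
    (1,3)@(3, 7): e=[2,8,14] → #
    (2,3)@(5, 7): e=[26,-16,14] → ·
    (1,4)@(3, 9): e=[-2,16,10] → ·
    (2,5)@(5, 11): e=[18,0,6] → #  [on edge]
    (3,5)@(7, 11): e=[42,-24,6] → ·
    (2,6)@(5, 13): e=[14,8,2] → #
    (3,6)@(7, 13): e=[38,-16,2] → ·
    (2,7)@(5, 15): e=[10,16,-2] → ·
    (3,8)@(7, 17): e=[30,0,-6] → ·  [on edge]
  covered (4 px):
    · · · · · ·
    · · · · · ·
    · # · · · ·
    · # · · · ·
    · · · · · ·
    · · # · · ·
    · · # · · ·
    · · · · · ·
    · · · · · ·

Result: 20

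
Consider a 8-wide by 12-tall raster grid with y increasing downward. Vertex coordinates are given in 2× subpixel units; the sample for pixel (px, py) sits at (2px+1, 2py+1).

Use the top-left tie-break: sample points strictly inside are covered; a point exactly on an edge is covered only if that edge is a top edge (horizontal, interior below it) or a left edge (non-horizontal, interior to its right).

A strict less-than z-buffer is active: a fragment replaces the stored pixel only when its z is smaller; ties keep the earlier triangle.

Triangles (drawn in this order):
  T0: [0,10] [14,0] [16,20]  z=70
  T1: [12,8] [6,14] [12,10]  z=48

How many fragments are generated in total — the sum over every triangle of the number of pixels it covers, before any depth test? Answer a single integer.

T0:
  2·area = 300
  edge (0, 10)→(14, 0): d=(14,-10) top-left  bias=+0
  edge (14, 0)→(16, 20): d=(2,20) right/bottom  bias=-1
  edge (16, 20)→(0, 10): d=(-16,-10) top-left  bias=+0
    (6,0)@(13, 1): e=[4,22,274] → █
    (7,0)@(15, 1): e=[24,-18,294] → ·
    (5,1)@(11, 3): e=[12,66,222] → █
    (7,1)@(15, 3): e=[52,-14,262] → ·
    (3,2)@(7, 5): e=[0,150,150] → █  [on edge]
    (4,2)@(9, 5): e=[20,110,170] → █
    (7,2)@(15, 5): e=[80,-10,230] → ·
    (2,3)@(5, 7): e=[8,194,98] → █
    (7,3)@(15, 7): e=[108,-6,198] → ·
    (1,4)@(3, 9): e=[16,238,46] → █
    (7,4)@(15, 9): e=[136,-2,166] → ·
    (1,5)@(3, 11): e=[44,242,14] → █
  covered (38 px):
    · · · · · · █ ·
    · · · · · █ █ ·
    · · · █ █ █ █ ·
    · · █ █ █ █ █ ·
    · █ █ █ █ █ █ ·
    · █ █ █ █ █ █ █
    · · █ █ █ █ █ █
    · · · · █ █ █ █
    · · · · · · █ █
    · · · · · · · █
    · · · · · · · ·
    · · · · · · · ·
T1:
  2·area = 12  (B↔C swapped to make it positive)
  edge (12, 8)→(12, 10): d=(0,2) right/bottom  bias=-1
  edge (12, 10)→(6, 14): d=(-6,4) right/bottom  bias=-1
  edge (6, 14)→(12, 8): d=(6,-6) top-left  bias=+0
    (7,2)@(15, 5): e=[-6,18,0] → ·  [on edge]
    (6,3)@(13, 7): e=[-2,14,0] → ·  [on edge]
    (5,4)@(11, 9): e=[2,10,0] → █  [on edge]
    (6,4)@(13, 9): e=[-2,2,12] → ·
    (4,5)@(9, 11): e=[6,6,0] → █  [on edge]
    (5,5)@(11, 11): e=[2,-2,12] → ·
    (3,6)@(7, 13): e=[10,2,0] → █  [on edge]
    (4,6)@(9, 13): e=[6,-6,12] → ·
    (2,7)@(5, 15): e=[14,-2,0] → ·  [on edge]
    (3,7)@(7, 15): e=[10,-10,12] → ·
    (1,8)@(3, 17): e=[18,-6,0] → ·  [on edge]
    (0,9)@(1, 19): e=[22,-10,0] → ·  [on edge]
  covered (3 px):
    · · · · · · · ·
    · · · · · · · ·
    · · · · · · · ·
    · · · · · · · ·
    · · · · · █ · ·
    · · · · █ · · ·
    · · · █ · · · ·
    · · · · · · · ·
    · · · · · · · ·
    · · · · · · · ·
    · · · · · · · ·
    · · · · · · · ·

Final: 41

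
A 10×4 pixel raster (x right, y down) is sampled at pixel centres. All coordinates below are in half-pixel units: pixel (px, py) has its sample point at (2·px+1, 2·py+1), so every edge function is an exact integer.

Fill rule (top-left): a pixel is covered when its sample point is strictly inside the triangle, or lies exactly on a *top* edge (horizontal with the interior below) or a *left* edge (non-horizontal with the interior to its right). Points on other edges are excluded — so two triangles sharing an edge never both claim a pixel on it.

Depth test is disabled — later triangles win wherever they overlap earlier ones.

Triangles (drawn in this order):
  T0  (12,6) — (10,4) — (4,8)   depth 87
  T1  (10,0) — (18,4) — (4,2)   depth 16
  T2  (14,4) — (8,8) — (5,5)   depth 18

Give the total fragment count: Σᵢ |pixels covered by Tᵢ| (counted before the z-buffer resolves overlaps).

T0:
  2·area = 20  (B↔C swapped to make it positive)
  edge (12, 6)→(4, 8): d=(-8,2) right/bottom  bias=-1
  edge (4, 8)→(10, 4): d=(6,-4) top-left  bias=+0
  edge (10, 4)→(12, 6): d=(2,2) right/bottom  bias=-1
    (3,0)@(7, 1): e=[50,-30,0] → .  [on edge]
    (4,1)@(9, 3): e=[30,-10,0] → .  [on edge]
    (4,2)@(9, 5): e=[14,2,4] → X
    (5,2)@(11, 5): e=[10,10,0] → .  [on edge]
    (3,3)@(7, 7): e=[2,6,12] → X
    (4,3)@(9, 7): e=[-2,14,8] → .
    (6,3)@(13, 7): e=[-10,30,0] → .  [on edge]
  covered (2 px):
    . . . . . . . . . .
    . . . . . . . . . .
    . . . . X . . . . .
    . . . X . . . . . .
T1:
  2·area = 40
  edge (10, 0)→(18, 4): d=(8,4) right/bottom  bias=-1
  edge (18, 4)→(4, 2): d=(-14,-2) top-left  bias=+0
  edge (4, 2)→(10, 0): d=(6,-2) top-left  bias=+0
    (3,0)@(7, 1): e=[20,20,0] → X  [on edge]
    (4,0)@(9, 1): e=[12,24,4] → X
    (5,0)@(11, 1): e=[4,28,8] → X
    (6,0)@(13, 1): e=[-4,32,12] → .
    (0,1)@(1, 3): e=[60,-20,0] → .  [on edge]
    (3,1)@(7, 3): e=[36,-8,12] → .
    (4,1)@(9, 3): e=[28,-4,16] → .
    (5,1)@(11, 3): e=[20,0,20] → X  [on edge]
    (6,1)@(13, 3): e=[12,4,24] → X
    (7,1)@(15, 3): e=[4,8,28] → X
    (8,1)@(17, 3): e=[-4,12,32] → .
    (5,2)@(11, 5): e=[36,-28,32] → .
  covered (6 px):
    . . . X X X . . . .
    . . . . . X X X . .
    . . . . . . . . . .
    . . . . . . . . . .
T2:
  2·area = 30
  edge (14, 4)→(8, 8): d=(-6,4) right/bottom  bias=-1
  edge (8, 8)→(5, 5): d=(-3,-3) top-left  bias=+0
  edge (5, 5)→(14, 4): d=(9,-1) top-left  bias=+0
    (0,0)@(1, 1): e=[70,0,-40] → .  [on edge]
    (1,1)@(3, 3): e=[50,0,-20] → .  [on edge]
    (2,2)@(5, 5): e=[30,0,0] → X  [on edge]
    (3,2)@(7, 5): e=[22,6,2] → X
    (4,2)@(9, 5): e=[14,12,4] → X
    (5,2)@(11, 5): e=[6,18,6] → X
    (6,2)@(13, 5): e=[-2,24,8] → .
    (2,3)@(5, 7): e=[18,-6,18] → .
    (3,3)@(7, 7): e=[10,0,20] → X  [on edge]
    (5,3)@(11, 7): e=[-6,12,24] → .
  covered (6 px):
    . . . . . . . . . .
    . . . . . . . . . .
    . . X X X X . . . .
    . . . X X . . . . .

Answer: 14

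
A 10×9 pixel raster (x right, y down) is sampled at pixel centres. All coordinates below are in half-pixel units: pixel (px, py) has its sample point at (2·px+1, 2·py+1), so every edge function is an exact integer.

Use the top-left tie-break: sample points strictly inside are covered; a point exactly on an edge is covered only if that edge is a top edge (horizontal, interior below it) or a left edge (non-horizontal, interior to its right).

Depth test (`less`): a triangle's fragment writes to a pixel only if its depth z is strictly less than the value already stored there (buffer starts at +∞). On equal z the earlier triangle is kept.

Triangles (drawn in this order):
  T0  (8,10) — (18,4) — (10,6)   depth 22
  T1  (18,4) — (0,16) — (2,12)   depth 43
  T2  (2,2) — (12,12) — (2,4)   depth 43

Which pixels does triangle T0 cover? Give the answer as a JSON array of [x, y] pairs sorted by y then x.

T0:
  2·area = 28  (B↔C swapped to make it positive)
  edge (8, 10)→(10, 6): d=(2,-4) top-left  bias=+0
  edge (10, 6)→(18, 4): d=(8,-2) top-left  bias=+0
  edge (18, 4)→(8, 10): d=(-10,6) right/bottom  bias=-1
    (7,2)@(15, 5): e=[18,2,8] → █
    (8,2)@(17, 5): e=[26,6,-4] → ·
    (5,3)@(11, 7): e=[6,10,12] → █
    (6,3)@(13, 7): e=[14,14,0] → ·  [on edge]
    (7,3)@(15, 7): e=[22,18,-12] → ·
    (4,4)@(9, 9): e=[2,22,4] → █
    (5,4)@(11, 9): e=[10,26,-8] → ·
    (4,5)@(9, 11): e=[6,38,-16] → ·
    (1,6)@(3, 13): e=[-14,42,0] → ·  [on edge]
  covered (3 px):
    · · · · · · · · · ·
    · · · · · · · · · ·
    · · · · · · · █ · ·
    · · · · · █ · · · ·
    · · · · █ · · · · ·
    · · · · · · · · · ·
    · · · · · · · · · ·
    · · · · · · · · · ·
    · · · · · · · · · ·
T1:
  2·area = 48
  edge (18, 4)→(0, 16): d=(-18,12) right/bottom  bias=-1
  edge (0, 16)→(2, 12): d=(2,-4) top-left  bias=+0
  edge (2, 12)→(18, 4): d=(16,-8) top-left  bias=+0
    (6,3)@(13, 7): e=[6,34,8] → █
    (7,3)@(15, 7): e=[-18,42,24] → ·
    (4,4)@(9, 9): e=[18,22,8] → █
    (5,4)@(11, 9): e=[-6,30,24] → ·
    (6,4)@(13, 9): e=[-30,38,40] → ·
    (2,5)@(5, 11): e=[30,10,8] → █
    (3,5)@(7, 11): e=[6,18,24] → █
    (4,5)@(9, 11): e=[-18,26,40] → ·
    (1,6)@(3, 13): e=[18,6,24] → █
    (2,6)@(5, 13): e=[-6,14,40] → ·
    (3,6)@(7, 13): e=[-30,22,56] → ·
    (0,7)@(1, 15): e=[6,2,40] → █
  covered (6 px):
    · · · · · · · · · ·
    · · · · · · · · · ·
    · · · · · · · · · ·
    · · · · · · █ · · ·
    · · · · █ · · · · ·
    · · █ █ · · · · · ·
    · █ · · · · · · · ·
    █ · · · · · · · · ·
    · · · · · · · · · ·
T2:
  2·area = 20
  edge (2, 2)→(12, 12): d=(10,10) right/bottom  bias=-1
  edge (12, 12)→(2, 4): d=(-10,-8) top-left  bias=+0
  edge (2, 4)→(2, 2): d=(0,-2) top-left  bias=+0
    (0,0)@(1, 1): e=[0,22,-2] → ·  [on edge]
    (1,1)@(3, 3): e=[0,18,2] → ·  [on edge]
    (2,2)@(5, 5): e=[0,14,6] → ·  [on edge]
    (3,3)@(7, 7): e=[0,10,10] → ·  [on edge]
    (4,4)@(9, 9): e=[0,6,14] → ·  [on edge]
    (5,5)@(11, 11): e=[0,2,18] → ·  [on edge]
    (6,6)@(13, 13): e=[0,-2,22] → ·  [on edge]
    (7,7)@(15, 15): e=[0,-6,26] → ·  [on edge]
    (8,8)@(17, 17): e=[0,-10,30] → ·  [on edge]
  covered (0 px):
    · · · · · · · · · ·
    · · · · · · · · · ·
    · · · · · · · · · ·
    · · · · · · · · · ·
    · · · · · · · · · ·
    · · · · · · · · · ·
    · · · · · · · · · ·
    · · · · · · · · · ·
    · · · · · · · · · ·

Answer: [[7,2],[5,3],[4,4]]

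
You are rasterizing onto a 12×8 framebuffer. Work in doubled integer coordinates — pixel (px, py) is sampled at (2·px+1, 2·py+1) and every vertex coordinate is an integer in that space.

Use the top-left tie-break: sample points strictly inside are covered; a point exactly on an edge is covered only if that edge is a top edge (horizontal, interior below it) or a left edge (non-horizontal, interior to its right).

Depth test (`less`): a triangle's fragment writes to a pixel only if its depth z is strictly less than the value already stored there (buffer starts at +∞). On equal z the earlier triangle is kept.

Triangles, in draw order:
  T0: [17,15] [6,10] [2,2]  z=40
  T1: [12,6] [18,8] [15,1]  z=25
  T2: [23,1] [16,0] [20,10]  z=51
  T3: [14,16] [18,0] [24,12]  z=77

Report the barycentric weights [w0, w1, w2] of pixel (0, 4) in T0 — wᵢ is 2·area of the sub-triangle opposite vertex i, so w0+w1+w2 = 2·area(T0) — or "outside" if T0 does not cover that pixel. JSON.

T0:
  2·area = 68
  edge (17, 15)→(6, 10): d=(-11,-5) top-left  bias=+0
  edge (6, 10)→(2, 2): d=(-4,-8) top-left  bias=+0
  edge (2, 2)→(17, 15): d=(15,13) right/bottom  bias=-1
    (1,1)@(3, 3): e=[62,4,2] → █
    (2,1)@(5, 3): e=[72,20,-24] → ·
    (1,2)@(3, 5): e=[40,-4,32] → ·
    (2,2)@(5, 5): e=[50,12,6] → █
    (3,2)@(7, 5): e=[60,28,-20] → ·
    (2,3)@(5, 7): e=[28,4,36] → █
    (3,3)@(7, 7): e=[38,20,10] → █
    (4,3)@(9, 7): e=[48,36,-16] → ·
    (2,4)@(5, 9): e=[6,-4,66] → ·
    (3,4)@(7, 9): e=[16,12,40] → █
    (4,4)@(9, 9): e=[26,28,14] → █
    (5,4)@(11, 9): e=[36,44,-12] → ·
    (8,7)@(17, 15): e=[0,68,0] → ·  [on edge]
  covered (9 px):
    · · · · · · · · · · · ·
    · █ · · · · · · · · · ·
    · · █ · · · · · · · · ·
    · · █ █ · · · · · · · ·
    · · · █ █ · · · · · · ·
    · · · · █ █ · · · · · ·
    · · · · · · █ · · · · ·
    · · · · · · · · · · · ·
T1:
  2·area = 36  (B↔C swapped to make it positive)
  edge (12, 6)→(15, 1): d=(3,-5) top-left  bias=+0
  edge (15, 1)→(18, 8): d=(3,7) right/bottom  bias=-1
  edge (18, 8)→(12, 6): d=(-6,-2) top-left  bias=+0
    (7,0)@(15, 1): e=[0,0,36] → ·  [on edge]
    (1,1)@(3, 3): e=[-54,90,0] → ·  [on edge]
    (7,1)@(15, 3): e=[6,6,24] → █
    (8,1)@(17, 3): e=[16,-8,28] → ·
    (4,2)@(9, 5): e=[-18,54,0] → ·  [on edge]
    (6,2)@(13, 5): e=[2,26,8] → █
    (8,2)@(17, 5): e=[22,-2,16] → ·
    (6,3)@(13, 7): e=[8,32,-4] → ·
    (7,3)@(15, 7): e=[18,18,0] → █  [on edge]
    (8,3)@(17, 7): e=[28,4,4] → █
    (9,3)@(19, 7): e=[38,-10,8] → ·
    (7,4)@(15, 9): e=[24,24,-12] → ·
    (10,4)@(21, 9): e=[54,-18,0] → ·  [on edge]
    (4,5)@(9, 11): e=[0,72,-36] → ·  [on edge]
    (10,7)@(21, 15): e=[72,0,-36] → ·  [on edge]
  covered (5 px):
    · · · · · · · · · · · ·
    · · · · · · · █ · · · ·
    · · · · · · █ █ · · · ·
    · · · · · · · █ █ · · ·
    · · · · · · · · · · · ·
    · · · · · · · · · · · ·
    · · · · · · · · · · · ·
    · · · · · · · · · · · ·
T2:
  2·area = 66  (B↔C swapped to make it positive)
  edge (23, 1)→(20, 10): d=(-3,9) right/bottom  bias=-1
  edge (20, 10)→(16, 0): d=(-4,-10) top-left  bias=+0
  edge (16, 0)→(23, 1): d=(7,1) right/bottom  bias=-1
    (8,0)@(17, 1): e=[54,6,6] → █
    (9,0)@(19, 1): e=[36,26,4] → █
    (10,0)@(21, 1): e=[18,46,2] → █
    (11,0)@(23, 1): e=[0,66,0] → ·  [on edge]
    (8,1)@(17, 3): e=[48,-2,20] → ·
    (9,1)@(19, 3): e=[30,18,18] → █
    (11,1)@(23, 3): e=[-6,58,14] → ·
    (9,2)@(19, 5): e=[24,10,32] → █
    (11,2)@(23, 5): e=[-12,50,28] → ·
    (9,3)@(19, 7): e=[18,2,46] → █
    (10,3)@(21, 7): e=[0,22,44] → ·  [on edge]
    (9,4)@(19, 9): e=[12,-6,60] → ·
    (9,6)@(19, 13): e=[0,-22,88] → ·  [on edge]
  covered (8 px):
    · · · · · · · · █ █ █ ·
    · · · · · · · · · █ █ ·
    · · · · · · · · · █ █ ·
    · · · · · · · · · █ · ·
    · · · · · · · · · · · ·
    · · · · · · · · · · · ·
    · · · · · · · · · · · ·
    · · · · · · · · · · · ·
T3:
  2·area = 144
  edge (14, 16)→(18, 0): d=(4,-16) top-left  bias=+0
  edge (18, 0)→(24, 12): d=(6,12) right/bottom  bias=-1
  edge (24, 12)→(14, 16): d=(-10,4) right/bottom  bias=-1
    (9,1)@(19, 3): e=[28,6,110] → █
    (10,1)@(21, 3): e=[60,-18,102] → ·
    (8,2)@(17, 5): e=[4,42,98] → █
    (10,2)@(21, 5): e=[68,-6,82] → ·
    (8,3)@(17, 7): e=[12,54,78] → █
    (10,3)@(21, 7): e=[76,6,62] → █
    (11,3)@(23, 7): e=[108,-18,54] → ·
    (8,4)@(17, 9): e=[20,66,58] → █
    (11,4)@(23, 9): e=[116,-6,34] → ·
    (8,5)@(17, 11): e=[28,78,38] → █
    (11,5)@(23, 11): e=[124,6,14] → █
    (7,6)@(15, 13): e=[4,114,26] → █
  covered (18 px):
    · · · · · · · · · · · ·
    · · · · · · · · · █ · ·
    · · · · · · · · █ █ · ·
    · · · · · · · · █ █ █ ·
    · · · · · · · · █ █ █ ·
    · · · · · · · · █ █ █ █
    · · · · · · · █ █ █ █ ·
    · · · · · · · █ · · · ·

Result: "outside"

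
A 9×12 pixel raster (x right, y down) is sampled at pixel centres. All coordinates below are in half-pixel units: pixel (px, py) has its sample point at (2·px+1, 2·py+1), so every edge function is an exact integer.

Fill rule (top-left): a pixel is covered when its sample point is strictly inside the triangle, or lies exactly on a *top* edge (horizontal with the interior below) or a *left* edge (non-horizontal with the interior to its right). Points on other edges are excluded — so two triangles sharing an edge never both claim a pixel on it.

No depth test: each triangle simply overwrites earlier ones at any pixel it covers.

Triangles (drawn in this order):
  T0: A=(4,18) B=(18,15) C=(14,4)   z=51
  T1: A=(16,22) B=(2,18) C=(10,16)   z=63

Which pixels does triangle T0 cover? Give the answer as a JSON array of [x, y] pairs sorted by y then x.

T0:
  2·area = 166  (B↔C swapped to make it positive)
  edge (4, 18)→(14, 4): d=(10,-14) top-left  bias=+0
  edge (14, 4)→(18, 15): d=(4,11) right/bottom  bias=-1
  edge (18, 15)→(4, 18): d=(-14,3) right/bottom  bias=-1
    (6,3)@(13, 7): e=[16,23,127] → █
    (7,3)@(15, 7): e=[44,1,121] → █
    (8,3)@(17, 7): e=[72,-21,115] → ·
    (5,4)@(11, 9): e=[8,53,105] → █
    (8,4)@(17, 9): e=[92,-13,87] → ·
    (4,5)@(9, 11): e=[0,83,83] → █  [on edge]
    (8,5)@(17, 11): e=[112,-5,59] → ·
    (4,6)@(9, 13): e=[20,91,55] → █
    (8,6)@(17, 13): e=[132,3,31] → █
    (3,7)@(7, 15): e=[12,121,33] → █
    (2,8)@(5, 17): e=[4,151,11] → █
    (4,8)@(9, 17): e=[60,107,-1] → ·
  covered (22 px):
    · · · · · · · · ·
    · · · · · · · · ·
    · · · · · · · · ·
    · · · · · · █ █ ·
    · · · · · █ █ █ ·
    · · · · █ █ █ █ ·
    · · · · █ █ █ █ █
    · · · █ █ █ █ █ █
    · · █ █ · · · · ·
    · · · · · · · · ·
    · · · · · · · · ·
    · · · · · · · · ·
T1:
  2·area = 60
  edge (16, 22)→(2, 18): d=(-14,-4) top-left  bias=+0
  edge (2, 18)→(10, 16): d=(8,-2) top-left  bias=+0
  edge (10, 16)→(16, 22): d=(6,6) right/bottom  bias=-1
    (0,3)@(1, 7): e=[150,-90,0] → ·  [on edge]
    (1,4)@(3, 9): e=[130,-70,0] → ·  [on edge]
    (2,5)@(5, 11): e=[110,-50,0] → ·  [on edge]
    (3,6)@(7, 13): e=[90,-30,0] → ·  [on edge]
    (4,7)@(9, 15): e=[70,-10,0] → ·  [on edge]
    (3,8)@(7, 17): e=[34,2,24] → █
    (4,8)@(9, 17): e=[42,6,12] → █
    (5,8)@(11, 17): e=[50,10,0] → ·  [on edge]
    (3,9)@(7, 19): e=[6,18,36] → █
    (5,9)@(11, 19): e=[22,26,12] → █
    (6,9)@(13, 19): e=[30,30,0] → ·  [on edge]
    (3,10)@(7, 21): e=[-22,34,48] → ·
    (7,10)@(15, 21): e=[10,50,0] → ·  [on edge]
    (8,11)@(17, 23): e=[-10,70,0] → ·  [on edge]
  covered (6 px):
    · · · · · · · · ·
    · · · · · · · · ·
    · · · · · · · · ·
    · · · · · · · · ·
    · · · · · · · · ·
    · · · · · · · · ·
    · · · · · · · · ·
    · · · · · · · · ·
    · · · █ █ · · · ·
    · · · █ █ █ · · ·
    · · · · · · █ · ·
    · · · · · · · · ·

Answer: [[6,3],[7,3],[5,4],[6,4],[7,4],[4,5],[5,5],[6,5],[7,5],[4,6],[5,6],[6,6],[7,6],[8,6],[3,7],[4,7],[5,7],[6,7],[7,7],[8,7],[2,8],[3,8]]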